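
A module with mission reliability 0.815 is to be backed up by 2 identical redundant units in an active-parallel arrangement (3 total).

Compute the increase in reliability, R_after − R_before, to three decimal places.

R_before = 0.815
R_after = 1 − (1 − 0.815)^3 = 0.994
ΔR = 0.994 − 0.815 = 0.179

0.179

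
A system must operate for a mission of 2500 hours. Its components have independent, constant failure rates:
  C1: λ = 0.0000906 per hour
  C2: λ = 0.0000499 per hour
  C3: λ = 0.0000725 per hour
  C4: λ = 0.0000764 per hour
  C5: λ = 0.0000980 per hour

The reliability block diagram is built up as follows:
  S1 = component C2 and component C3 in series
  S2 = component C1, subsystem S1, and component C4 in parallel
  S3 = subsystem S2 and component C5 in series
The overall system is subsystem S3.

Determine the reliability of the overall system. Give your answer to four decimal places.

R(C1) = exp(−0.0000906 × 2500) = 0.797319
R(C2) = exp(−0.0000499 × 2500) = 0.882718
R(C3) = exp(−0.0000725 × 2500) = 0.834227
R(C4) = exp(−0.0000764 × 2500) = 0.826133
R(C5) = exp(−0.0000980 × 2500) = 0.782705
Series (C2 and C3): 0.882718 × 0.834227 = 0.736387
Parallel (C1, [0.736387], and C4): 1 − (1 − 0.797319)(1 − 0.736387)(1 − 0.826133) = 0.990710
Series ([0.990710] and C5): 0.990710 × 0.782705 = 0.7754

0.7754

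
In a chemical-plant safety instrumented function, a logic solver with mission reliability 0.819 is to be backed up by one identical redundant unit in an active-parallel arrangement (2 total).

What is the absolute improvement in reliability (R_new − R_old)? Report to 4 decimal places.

R_before = 0.819
R_after = 1 − (1 − 0.819)^2 = 0.9672
ΔR = 0.9672 − 0.819 = 0.1482

0.1482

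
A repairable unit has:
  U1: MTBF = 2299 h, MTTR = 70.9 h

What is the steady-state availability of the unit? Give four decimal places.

A(U1) = MTBF/(MTBF+MTTR) = 2299/(2299+70.9) = 0.9701

0.9701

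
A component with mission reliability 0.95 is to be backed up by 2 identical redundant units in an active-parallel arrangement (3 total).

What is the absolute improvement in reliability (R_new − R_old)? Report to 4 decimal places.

0.0499

R_before = 0.95
R_after = 1 − (1 − 0.95)^3 = 0.9999
ΔR = 0.9999 − 0.95 = 0.0499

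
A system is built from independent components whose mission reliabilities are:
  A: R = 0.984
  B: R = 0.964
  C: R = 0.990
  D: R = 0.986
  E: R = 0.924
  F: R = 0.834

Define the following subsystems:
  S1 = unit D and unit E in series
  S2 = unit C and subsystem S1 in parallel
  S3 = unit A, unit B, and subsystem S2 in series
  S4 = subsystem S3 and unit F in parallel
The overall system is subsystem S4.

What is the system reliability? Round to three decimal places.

Series (D and E): 0.98600 × 0.92400 = 0.91106
Parallel (C and [0.91106]): 1 − (1 − 0.99000)(1 − 0.91106) = 0.99911
Series (A, B, and [0.99911]): 0.98400 × 0.96400 × 0.99911 = 0.94773
Parallel ([0.94773] and F): 1 − (1 − 0.94773)(1 − 0.83400) = 0.991

0.991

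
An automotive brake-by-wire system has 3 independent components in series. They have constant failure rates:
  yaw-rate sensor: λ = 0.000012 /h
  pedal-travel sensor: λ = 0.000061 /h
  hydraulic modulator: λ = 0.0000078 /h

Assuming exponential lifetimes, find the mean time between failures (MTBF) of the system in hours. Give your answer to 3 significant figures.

12400

Series of exponential components: λ_sys = Σ λ_i
λ_sys = 0.000012 + 0.000061 + 0.0000078 = 8.0800e-05 /h
MTBF = 1 / λ_sys = 12400 h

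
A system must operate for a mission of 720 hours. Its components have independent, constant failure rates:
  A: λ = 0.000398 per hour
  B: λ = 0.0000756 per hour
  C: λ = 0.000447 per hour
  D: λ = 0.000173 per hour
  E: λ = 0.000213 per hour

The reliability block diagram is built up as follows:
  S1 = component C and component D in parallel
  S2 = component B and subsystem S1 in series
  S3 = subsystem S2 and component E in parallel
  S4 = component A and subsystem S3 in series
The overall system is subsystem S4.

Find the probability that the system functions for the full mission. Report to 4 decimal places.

0.7419

R(A) = exp(−0.000398 × 720) = 0.750842
R(B) = exp(−0.0000756 × 720) = 0.947023
R(C) = exp(−0.000447 × 720) = 0.724814
R(D) = exp(−0.000173 × 720) = 0.882885
R(E) = exp(−0.000213 × 720) = 0.857821
Parallel (C and D): 1 − (1 − 0.724814)(1 − 0.882885) = 0.967772
Series (B and [0.967772]): 0.947023 × 0.967772 = 0.916502
Parallel ([0.916502] and E): 1 − (1 − 0.916502)(1 − 0.857821) = 0.988128
Series (A and [0.988128]): 0.750842 × 0.988128 = 0.7419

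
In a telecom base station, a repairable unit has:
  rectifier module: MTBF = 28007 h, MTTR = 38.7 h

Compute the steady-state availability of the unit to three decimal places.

A(rectifier module) = MTBF/(MTBF+MTTR) = 28007/(28007+38.7) = 0.999

0.999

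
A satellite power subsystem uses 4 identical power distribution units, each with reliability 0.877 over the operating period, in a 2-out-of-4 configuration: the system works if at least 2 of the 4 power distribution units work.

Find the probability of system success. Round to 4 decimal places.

0.9932

R = Σ_{i=2}^{4} C(4,i) p^i (1−p)^{4−i} with p = 0.877
C(4,2)·0.877^2·0.123^2 = 0.069817
C(4,3)·0.877^3·0.123^1 = 0.331867
C(4,4)·0.877^4·0.123^0 = 0.591559
Sum = 0.9932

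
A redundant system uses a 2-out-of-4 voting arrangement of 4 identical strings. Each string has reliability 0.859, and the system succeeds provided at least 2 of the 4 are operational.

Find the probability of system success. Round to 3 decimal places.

0.990

R = Σ_{i=2}^{4} C(4,i) p^i (1−p)^{4−i} with p = 0.859
C(4,2)·0.859^2·0.141^2 = 0.08802
C(4,3)·0.859^3·0.141^1 = 0.35749
C(4,4)·0.859^4·0.141^0 = 0.54447
Sum = 0.990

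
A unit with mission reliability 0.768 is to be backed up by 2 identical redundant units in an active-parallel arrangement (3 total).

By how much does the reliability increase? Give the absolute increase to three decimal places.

R_before = 0.768
R_after = 1 − (1 − 0.768)^3 = 0.988
ΔR = 0.988 − 0.768 = 0.220

0.220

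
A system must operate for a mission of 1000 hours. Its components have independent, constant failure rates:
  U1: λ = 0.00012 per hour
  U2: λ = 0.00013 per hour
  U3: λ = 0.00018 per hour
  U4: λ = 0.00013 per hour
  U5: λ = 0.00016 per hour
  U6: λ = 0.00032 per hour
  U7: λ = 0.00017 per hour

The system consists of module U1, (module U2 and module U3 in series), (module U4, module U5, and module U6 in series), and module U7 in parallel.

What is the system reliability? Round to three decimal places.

0.998

R(U1) = exp(−0.00012 × 1000) = 0.88692
R(U2) = exp(−0.00013 × 1000) = 0.87810
R(U3) = exp(−0.00018 × 1000) = 0.83527
R(U4) = exp(−0.00013 × 1000) = 0.87810
R(U5) = exp(−0.00016 × 1000) = 0.85214
R(U6) = exp(−0.00032 × 1000) = 0.72615
R(U7) = exp(−0.00017 × 1000) = 0.84366
Series (U2 and U3): 0.87810 × 0.83527 = 0.73345
Series (U4, U5, and U6): 0.87810 × 0.85214 × 0.72615 = 0.54335
Parallel (U1, [0.73345], [0.54335], and U7): 1 − (1 − 0.88692)(1 − 0.73345)(1 − 0.54335)(1 − 0.84366) = 0.998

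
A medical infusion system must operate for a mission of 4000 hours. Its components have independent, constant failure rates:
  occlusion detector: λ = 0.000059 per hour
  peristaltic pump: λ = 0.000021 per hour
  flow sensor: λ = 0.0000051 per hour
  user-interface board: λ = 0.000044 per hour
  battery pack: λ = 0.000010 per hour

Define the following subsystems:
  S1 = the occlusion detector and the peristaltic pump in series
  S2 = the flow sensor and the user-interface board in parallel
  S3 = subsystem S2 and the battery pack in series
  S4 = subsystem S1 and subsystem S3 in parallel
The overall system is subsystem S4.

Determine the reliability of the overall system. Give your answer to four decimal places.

R(occlusion detector) = exp(−0.000059 × 4000) = 0.789781
R(peristaltic pump) = exp(−0.000021 × 4000) = 0.919431
R(flow sensor) = exp(−0.0000051 × 4000) = 0.979807
R(user-interface board) = exp(−0.000044 × 4000) = 0.838618
R(battery pack) = exp(−0.000010 × 4000) = 0.960789
Series (occlusion detector and peristaltic pump): 0.789781 × 0.919431 = 0.726149
Parallel (flow sensor and user-interface board): 1 − (1 − 0.979807)(1 − 0.838618) = 0.996741
Series ([0.996741] and battery pack): 0.996741 × 0.960789 = 0.957658
Parallel ([0.726149] and [0.957658]): 1 − (1 − 0.726149)(1 − 0.957658) = 0.9884

0.9884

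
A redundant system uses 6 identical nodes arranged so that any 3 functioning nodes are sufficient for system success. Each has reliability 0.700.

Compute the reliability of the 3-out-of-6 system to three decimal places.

R = Σ_{i=3}^{6} C(6,i) p^i (1−p)^{6−i} with p = 0.700
C(6,3)·0.700^3·0.300^3 = 0.18522
C(6,4)·0.700^4·0.300^2 = 0.32414
C(6,5)·0.700^5·0.300^1 = 0.30253
C(6,6)·0.700^6·0.300^0 = 0.11765
Sum = 0.930

0.930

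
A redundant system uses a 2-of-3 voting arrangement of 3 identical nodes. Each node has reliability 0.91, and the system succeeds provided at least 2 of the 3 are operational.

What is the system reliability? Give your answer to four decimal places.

R = Σ_{i=2}^{3} C(3,i) p^i (1−p)^{3−i} with p = 0.91
C(3,2)·0.91^2·0.09^1 = 0.223587
C(3,3)·0.91^3·0.09^0 = 0.753571
Sum = 0.9772

0.9772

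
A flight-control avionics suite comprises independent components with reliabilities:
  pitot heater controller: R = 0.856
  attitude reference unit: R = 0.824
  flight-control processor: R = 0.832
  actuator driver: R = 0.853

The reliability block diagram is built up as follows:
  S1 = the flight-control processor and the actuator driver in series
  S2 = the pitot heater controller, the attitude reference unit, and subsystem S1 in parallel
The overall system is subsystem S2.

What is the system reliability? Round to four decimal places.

Series (flight-control processor and actuator driver): 0.832000 × 0.853000 = 0.709696
Parallel (pitot heater controller, attitude reference unit, and [0.709696]): 1 − (1 − 0.856000)(1 − 0.824000)(1 − 0.709696) = 0.9926

0.9926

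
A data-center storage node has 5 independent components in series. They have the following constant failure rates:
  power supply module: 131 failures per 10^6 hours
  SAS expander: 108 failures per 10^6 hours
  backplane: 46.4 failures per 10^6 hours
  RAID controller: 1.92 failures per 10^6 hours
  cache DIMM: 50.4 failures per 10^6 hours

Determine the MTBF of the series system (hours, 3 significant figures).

2960

Series of exponential components: λ_sys = Σ λ_i
λ_sys = 0.000131 + 0.000108 + 0.0000464 + 0.00000192 + 0.0000504 = 3.3772e-04 /h
MTBF = 1 / λ_sys = 2960 h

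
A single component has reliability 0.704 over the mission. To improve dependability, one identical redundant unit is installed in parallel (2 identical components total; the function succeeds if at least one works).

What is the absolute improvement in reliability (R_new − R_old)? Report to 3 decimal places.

R_before = 0.704
R_after = 1 − (1 − 0.704)^2 = 0.912
ΔR = 0.912 − 0.704 = 0.208

0.208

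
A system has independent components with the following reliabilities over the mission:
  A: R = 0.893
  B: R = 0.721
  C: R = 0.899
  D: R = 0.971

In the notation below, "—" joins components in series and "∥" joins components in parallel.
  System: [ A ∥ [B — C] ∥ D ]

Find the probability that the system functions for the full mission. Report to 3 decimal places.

Series (B and C): 0.72100 × 0.89900 = 0.64818
Parallel (A, [0.64818], and D): 1 − (1 − 0.89300)(1 − 0.64818)(1 − 0.97100) = 0.999

0.999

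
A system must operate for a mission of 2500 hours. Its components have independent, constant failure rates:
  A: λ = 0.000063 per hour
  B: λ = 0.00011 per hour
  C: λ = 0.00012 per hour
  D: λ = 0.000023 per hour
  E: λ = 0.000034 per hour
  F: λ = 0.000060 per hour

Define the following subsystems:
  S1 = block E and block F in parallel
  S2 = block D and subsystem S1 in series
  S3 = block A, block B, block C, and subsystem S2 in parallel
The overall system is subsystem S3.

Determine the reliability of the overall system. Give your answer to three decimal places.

R(A) = exp(−0.000063 × 2500) = 0.85428
R(B) = exp(−0.00011 × 2500) = 0.75957
R(C) = exp(−0.00012 × 2500) = 0.74082
R(D) = exp(−0.000023 × 2500) = 0.94412
R(E) = exp(−0.000034 × 2500) = 0.91851
R(F) = exp(−0.000060 × 2500) = 0.86071
Parallel (E and F): 1 − (1 − 0.91851)(1 − 0.86071) = 0.98865
Series (D and [0.98865]): 0.94412 × 0.98865 = 0.93340
Parallel (A, B, C, and [0.93340]): 1 − (1 − 0.85428)(1 − 0.75957)(1 − 0.74082)(1 − 0.93340) = 0.999

0.999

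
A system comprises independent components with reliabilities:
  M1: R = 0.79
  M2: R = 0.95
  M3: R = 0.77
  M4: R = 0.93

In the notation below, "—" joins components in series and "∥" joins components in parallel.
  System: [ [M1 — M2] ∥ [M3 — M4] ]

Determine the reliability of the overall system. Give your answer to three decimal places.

0.929

Series (M1 and M2): 0.79000 × 0.95000 = 0.75050
Series (M3 and M4): 0.77000 × 0.93000 = 0.71610
Parallel ([0.75050] and [0.71610]): 1 − (1 − 0.75050)(1 − 0.71610) = 0.929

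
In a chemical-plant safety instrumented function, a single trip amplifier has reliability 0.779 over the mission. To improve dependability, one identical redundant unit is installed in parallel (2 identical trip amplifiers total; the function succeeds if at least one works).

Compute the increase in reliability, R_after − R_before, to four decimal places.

R_before = 0.779
R_after = 1 − (1 − 0.779)^2 = 0.9512
ΔR = 0.9512 − 0.779 = 0.1722

0.1722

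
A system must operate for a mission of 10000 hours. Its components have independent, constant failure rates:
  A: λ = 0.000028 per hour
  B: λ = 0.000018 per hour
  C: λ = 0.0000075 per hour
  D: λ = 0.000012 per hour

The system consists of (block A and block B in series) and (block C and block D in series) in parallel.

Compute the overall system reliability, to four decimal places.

0.9347

R(A) = exp(−0.000028 × 10000) = 0.755784
R(B) = exp(−0.000018 × 10000) = 0.835270
R(C) = exp(−0.0000075 × 10000) = 0.927743
R(D) = exp(−0.000012 × 10000) = 0.886920
Series (A and B): 0.755784 × 0.835270 = 0.631284
Series (C and D): 0.927743 × 0.886920 = 0.822834
Parallel ([0.631284] and [0.822834]): 1 − (1 − 0.631284)(1 − 0.822834) = 0.9347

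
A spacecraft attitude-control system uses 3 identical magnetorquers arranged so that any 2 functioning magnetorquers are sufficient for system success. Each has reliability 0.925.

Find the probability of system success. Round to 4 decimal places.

R = Σ_{i=2}^{3} C(3,i) p^i (1−p)^{3−i} with p = 0.925
C(3,2)·0.925^2·0.075^1 = 0.192516
C(3,3)·0.925^3·0.075^0 = 0.791453
Sum = 0.9840

0.9840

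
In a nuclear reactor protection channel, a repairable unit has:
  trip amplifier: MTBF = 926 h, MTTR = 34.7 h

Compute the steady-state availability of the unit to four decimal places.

A(trip amplifier) = MTBF/(MTBF+MTTR) = 926/(926+34.7) = 0.9639

0.9639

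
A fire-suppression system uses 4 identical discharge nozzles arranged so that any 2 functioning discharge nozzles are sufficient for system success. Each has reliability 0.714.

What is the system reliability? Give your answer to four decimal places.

0.9265

R = Σ_{i=2}^{4} C(4,i) p^i (1−p)^{4−i} with p = 0.714
C(4,2)·0.714^2·0.286^2 = 0.250196
C(4,3)·0.714^3·0.286^1 = 0.416410
C(4,4)·0.714^4·0.286^0 = 0.259892
Sum = 0.9265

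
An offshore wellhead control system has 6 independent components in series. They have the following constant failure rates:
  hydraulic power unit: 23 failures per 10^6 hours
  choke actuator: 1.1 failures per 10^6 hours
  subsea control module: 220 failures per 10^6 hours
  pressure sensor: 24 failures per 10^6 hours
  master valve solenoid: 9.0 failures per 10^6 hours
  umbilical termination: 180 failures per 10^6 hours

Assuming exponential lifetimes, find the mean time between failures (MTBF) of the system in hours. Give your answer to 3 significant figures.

Series of exponential components: λ_sys = Σ λ_i
λ_sys = 0.000023 + 0.0000011 + 0.00022 + 0.000024 + 0.0000090 + 0.00018 = 4.5710e-04 /h
MTBF = 1 / λ_sys = 2190 h

2190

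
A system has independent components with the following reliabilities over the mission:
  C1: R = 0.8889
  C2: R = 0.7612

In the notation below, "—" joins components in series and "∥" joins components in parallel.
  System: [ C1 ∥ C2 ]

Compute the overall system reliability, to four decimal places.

Parallel (C1 and C2): 1 − (1 − 0.888900)(1 − 0.761200) = 0.9735

0.9735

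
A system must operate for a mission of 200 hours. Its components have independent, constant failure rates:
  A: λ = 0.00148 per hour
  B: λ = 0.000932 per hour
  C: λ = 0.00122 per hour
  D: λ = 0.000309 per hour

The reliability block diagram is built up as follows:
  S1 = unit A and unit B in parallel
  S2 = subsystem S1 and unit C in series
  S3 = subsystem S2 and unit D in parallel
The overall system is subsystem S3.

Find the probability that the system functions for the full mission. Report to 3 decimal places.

0.985

R(A) = exp(−0.00148 × 200) = 0.74379
R(B) = exp(−0.000932 × 200) = 0.82994
R(C) = exp(−0.00122 × 200) = 0.78349
R(D) = exp(−0.000309 × 200) = 0.94007
Parallel (A and B): 1 − (1 − 0.74379)(1 − 0.82994) = 0.95643
Series ([0.95643] and C): 0.95643 × 0.78349 = 0.74935
Parallel ([0.74935] and D): 1 − (1 − 0.74935)(1 − 0.94007) = 0.985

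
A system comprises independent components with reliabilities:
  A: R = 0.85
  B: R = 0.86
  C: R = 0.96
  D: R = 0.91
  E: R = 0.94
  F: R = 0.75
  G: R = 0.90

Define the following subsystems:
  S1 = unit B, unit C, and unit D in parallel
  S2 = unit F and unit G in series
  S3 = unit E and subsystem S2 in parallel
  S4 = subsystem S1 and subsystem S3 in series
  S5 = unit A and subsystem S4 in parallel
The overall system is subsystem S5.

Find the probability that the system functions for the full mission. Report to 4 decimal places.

0.9970

Parallel (B, C, and D): 1 − (1 − 0.860000)(1 − 0.960000)(1 − 0.910000) = 0.999496
Series (F and G): 0.750000 × 0.900000 = 0.675000
Parallel (E and [0.675000]): 1 − (1 − 0.940000)(1 − 0.675000) = 0.980500
Series ([0.999496] and [0.980500]): 0.999496 × 0.980500 = 0.980006
Parallel (A and [0.980006]): 1 − (1 − 0.850000)(1 − 0.980006) = 0.9970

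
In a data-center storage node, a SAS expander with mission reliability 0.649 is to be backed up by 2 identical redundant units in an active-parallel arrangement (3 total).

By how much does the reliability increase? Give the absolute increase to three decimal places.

0.308

R_before = 0.649
R_after = 1 − (1 − 0.649)^3 = 0.957
ΔR = 0.957 − 0.649 = 0.308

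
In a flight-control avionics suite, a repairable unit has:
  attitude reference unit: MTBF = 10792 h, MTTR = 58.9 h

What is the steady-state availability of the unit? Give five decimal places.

A(attitude reference unit) = MTBF/(MTBF+MTTR) = 10792/(10792+58.9) = 0.99457

0.99457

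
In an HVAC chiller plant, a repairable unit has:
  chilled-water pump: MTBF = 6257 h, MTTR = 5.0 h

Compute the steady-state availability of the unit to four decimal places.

A(chilled-water pump) = MTBF/(MTBF+MTTR) = 6257/(6257+5.0) = 0.9992

0.9992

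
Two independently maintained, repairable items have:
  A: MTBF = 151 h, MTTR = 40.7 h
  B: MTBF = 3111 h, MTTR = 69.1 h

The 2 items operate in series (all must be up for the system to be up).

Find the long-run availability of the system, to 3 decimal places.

A(A) = MTBF/(MTBF+MTTR) = 151/(151+40.7) = 0.787689
A(B) = MTBF/(MTBF+MTTR) = 3111/(3111+69.1) = 0.978271
Series availability: 0.787689 × 0.978271 = 0.771

0.771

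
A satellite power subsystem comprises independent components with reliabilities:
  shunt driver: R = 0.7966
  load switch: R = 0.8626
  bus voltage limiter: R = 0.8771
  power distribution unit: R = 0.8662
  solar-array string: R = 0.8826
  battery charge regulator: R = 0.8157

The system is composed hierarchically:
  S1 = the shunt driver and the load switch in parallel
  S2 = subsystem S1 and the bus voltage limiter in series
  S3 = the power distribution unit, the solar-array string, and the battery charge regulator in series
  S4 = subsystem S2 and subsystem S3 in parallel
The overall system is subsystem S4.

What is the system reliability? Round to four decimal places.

0.9445

Parallel (shunt driver and load switch): 1 − (1 − 0.796600)(1 − 0.862600) = 0.972053
Series ([0.972053] and bus voltage limiter): 0.972053 × 0.877100 = 0.852588
Series (power distribution unit, solar-array string, and battery charge regulator): 0.866200 × 0.882600 × 0.815700 = 0.623609
Parallel ([0.852588] and [0.623609]): 1 − (1 − 0.852588)(1 − 0.623609) = 0.9445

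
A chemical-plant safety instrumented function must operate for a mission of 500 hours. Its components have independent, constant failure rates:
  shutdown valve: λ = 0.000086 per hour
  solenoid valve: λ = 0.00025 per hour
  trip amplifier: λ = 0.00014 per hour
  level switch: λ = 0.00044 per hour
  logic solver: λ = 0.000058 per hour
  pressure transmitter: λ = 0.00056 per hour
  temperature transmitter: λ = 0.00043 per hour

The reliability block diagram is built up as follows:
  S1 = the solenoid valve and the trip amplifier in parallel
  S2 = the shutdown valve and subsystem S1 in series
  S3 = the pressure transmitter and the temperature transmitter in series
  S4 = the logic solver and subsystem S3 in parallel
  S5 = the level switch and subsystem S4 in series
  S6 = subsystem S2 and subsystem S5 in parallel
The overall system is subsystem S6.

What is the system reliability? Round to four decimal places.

R(shutdown valve) = exp(−0.000086 × 500) = 0.957911
R(solenoid valve) = exp(−0.00025 × 500) = 0.882497
R(trip amplifier) = exp(−0.00014 × 500) = 0.932394
R(level switch) = exp(−0.00044 × 500) = 0.802519
R(logic solver) = exp(−0.000058 × 500) = 0.971416
R(pressure transmitter) = exp(−0.00056 × 500) = 0.755784
R(temperature transmitter) = exp(−0.00043 × 500) = 0.806541
Parallel (solenoid valve and trip amplifier): 1 − (1 − 0.882497)(1 − 0.932394) = 0.992056
Series (shutdown valve and [0.992056]): 0.957911 × 0.992056 = 0.950301
Series (pressure transmitter and temperature transmitter): 0.755784 × 0.806541 = 0.609571
Parallel (logic solver and [0.609571]): 1 − (1 − 0.971416)(1 − 0.609571) = 0.988840
Series (level switch and [0.988840]): 0.802519 × 0.988840 = 0.793563
Parallel ([0.950301] and [0.793563]): 1 − (1 − 0.950301)(1 − 0.793563) = 0.9897

0.9897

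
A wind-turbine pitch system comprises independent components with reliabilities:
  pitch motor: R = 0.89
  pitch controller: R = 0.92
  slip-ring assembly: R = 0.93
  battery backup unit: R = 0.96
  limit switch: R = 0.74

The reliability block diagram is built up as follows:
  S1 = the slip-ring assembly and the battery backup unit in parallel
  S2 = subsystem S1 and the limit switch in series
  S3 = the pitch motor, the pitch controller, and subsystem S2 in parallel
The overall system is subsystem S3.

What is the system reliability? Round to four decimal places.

Parallel (slip-ring assembly and battery backup unit): 1 − (1 − 0.930000)(1 − 0.960000) = 0.997200
Series ([0.997200] and limit switch): 0.997200 × 0.740000 = 0.737928
Parallel (pitch motor, pitch controller, and [0.737928]): 1 − (1 − 0.890000)(1 − 0.920000)(1 − 0.737928) = 0.9977

0.9977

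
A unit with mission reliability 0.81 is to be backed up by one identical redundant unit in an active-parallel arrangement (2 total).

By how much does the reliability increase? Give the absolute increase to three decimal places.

0.154

R_before = 0.81
R_after = 1 − (1 − 0.81)^2 = 0.964
ΔR = 0.964 − 0.81 = 0.154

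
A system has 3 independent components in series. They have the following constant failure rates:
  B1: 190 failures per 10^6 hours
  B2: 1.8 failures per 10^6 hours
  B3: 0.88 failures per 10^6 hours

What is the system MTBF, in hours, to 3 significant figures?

5190

Series of exponential components: λ_sys = Σ λ_i
λ_sys = 0.00019 + 0.0000018 + 0.00000088 = 1.9268e-04 /h
MTBF = 1 / λ_sys = 5190 h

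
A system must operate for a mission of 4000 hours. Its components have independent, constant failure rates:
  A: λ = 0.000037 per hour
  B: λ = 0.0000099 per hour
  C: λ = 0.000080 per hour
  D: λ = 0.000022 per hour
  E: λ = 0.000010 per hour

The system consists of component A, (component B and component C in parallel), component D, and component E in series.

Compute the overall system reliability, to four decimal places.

R(A) = exp(−0.000037 × 4000) = 0.862431
R(B) = exp(−0.0000099 × 4000) = 0.961174
R(C) = exp(−0.000080 × 4000) = 0.726149
R(D) = exp(−0.000022 × 4000) = 0.915761
R(E) = exp(−0.000010 × 4000) = 0.960789
Parallel (B and C): 1 − (1 − 0.961174)(1 − 0.726149) = 0.989367
Series (A, [0.989367], D, and E): 0.862431 × 0.989367 × 0.915761 × 0.960789 = 0.7507

0.7507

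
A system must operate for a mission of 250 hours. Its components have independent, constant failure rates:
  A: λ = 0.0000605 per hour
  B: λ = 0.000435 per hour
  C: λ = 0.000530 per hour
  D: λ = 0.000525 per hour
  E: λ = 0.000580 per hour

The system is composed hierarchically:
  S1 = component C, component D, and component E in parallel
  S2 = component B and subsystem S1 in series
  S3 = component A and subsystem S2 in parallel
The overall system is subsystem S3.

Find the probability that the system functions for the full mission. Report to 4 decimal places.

R(A) = exp(−0.0000605 × 250) = 0.984989
R(B) = exp(−0.000435 × 250) = 0.896955
R(C) = exp(−0.000530 × 250) = 0.875903
R(D) = exp(−0.000525 × 250) = 0.876998
R(E) = exp(−0.000580 × 250) = 0.865022
Parallel (C, D, and E): 1 − (1 − 0.875903)(1 − 0.876998)(1 − 0.865022) = 0.997940
Series (B and [0.997940]): 0.896955 × 0.997940 = 0.895107
Parallel (A and [0.895107]): 1 − (1 − 0.984989)(1 − 0.895107) = 0.9984

0.9984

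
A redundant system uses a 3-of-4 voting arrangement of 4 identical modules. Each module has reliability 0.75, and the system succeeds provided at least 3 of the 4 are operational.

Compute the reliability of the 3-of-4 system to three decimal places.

R = Σ_{i=3}^{4} C(4,i) p^i (1−p)^{4−i} with p = 0.75
C(4,3)·0.75^3·0.25^1 = 0.42188
C(4,4)·0.75^4·0.25^0 = 0.31641
Sum = 0.738

0.738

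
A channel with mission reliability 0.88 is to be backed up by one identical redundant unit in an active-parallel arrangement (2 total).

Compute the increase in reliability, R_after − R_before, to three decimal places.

R_before = 0.88
R_after = 1 − (1 − 0.88)^2 = 0.986
ΔR = 0.986 − 0.88 = 0.106

0.106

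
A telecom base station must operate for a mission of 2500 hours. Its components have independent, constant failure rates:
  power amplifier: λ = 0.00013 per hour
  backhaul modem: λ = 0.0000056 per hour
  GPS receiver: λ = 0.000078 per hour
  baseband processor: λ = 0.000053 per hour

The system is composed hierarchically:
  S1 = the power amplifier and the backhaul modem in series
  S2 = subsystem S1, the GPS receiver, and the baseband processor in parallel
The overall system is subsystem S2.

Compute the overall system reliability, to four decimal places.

R(power amplifier) = exp(−0.00013 × 2500) = 0.722527
R(backhaul modem) = exp(−0.0000056 × 2500) = 0.986098
R(GPS receiver) = exp(−0.000078 × 2500) = 0.822835
R(baseband processor) = exp(−0.000053 × 2500) = 0.875903
Series (power amplifier and backhaul modem): 0.722527 × 0.986098 = 0.712482
Parallel ([0.712482], GPS receiver, and baseband processor): 1 − (1 − 0.712482)(1 − 0.822835)(1 − 0.875903) = 0.9937

0.9937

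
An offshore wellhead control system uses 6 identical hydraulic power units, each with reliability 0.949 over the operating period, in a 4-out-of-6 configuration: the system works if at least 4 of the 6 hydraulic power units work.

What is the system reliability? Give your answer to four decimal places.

R = Σ_{i=4}^{6} C(6,i) p^i (1−p)^{6−i} with p = 0.949
C(6,4)·0.949^4·0.051^2 = 0.031644
C(6,5)·0.949^5·0.051^1 = 0.235533
C(6,6)·0.949^6·0.051^0 = 0.730461
Sum = 0.9976

0.9976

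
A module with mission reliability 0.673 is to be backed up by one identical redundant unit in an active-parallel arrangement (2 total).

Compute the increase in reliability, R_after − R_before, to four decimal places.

R_before = 0.673
R_after = 1 − (1 − 0.673)^2 = 0.8931
ΔR = 0.8931 − 0.673 = 0.2201

0.2201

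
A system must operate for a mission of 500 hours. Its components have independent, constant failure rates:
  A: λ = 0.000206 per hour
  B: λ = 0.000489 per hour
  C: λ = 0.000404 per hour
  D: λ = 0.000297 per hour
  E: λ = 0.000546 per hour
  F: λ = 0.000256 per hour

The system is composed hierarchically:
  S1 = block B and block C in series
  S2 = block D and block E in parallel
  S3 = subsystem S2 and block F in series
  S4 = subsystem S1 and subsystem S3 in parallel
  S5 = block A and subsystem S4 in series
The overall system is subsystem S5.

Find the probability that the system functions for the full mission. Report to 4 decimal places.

0.8537

R(A) = exp(−0.000206 × 500) = 0.902127
R(B) = exp(−0.000489 × 500) = 0.783096
R(C) = exp(−0.000404 × 500) = 0.817095
R(D) = exp(−0.000297 × 500) = 0.862000
R(E) = exp(−0.000546 × 500) = 0.761093
R(F) = exp(−0.000256 × 500) = 0.879853
Series (B and C): 0.783096 × 0.817095 = 0.639864
Parallel (D and E): 1 − (1 − 0.862000)(1 − 0.761093) = 0.967031
Series ([0.967031] and F): 0.967031 × 0.879853 = 0.850845
Parallel ([0.639864] and [0.850845]): 1 − (1 − 0.639864)(1 − 0.850845) = 0.946284
Series (A and [0.946284]): 0.902127 × 0.946284 = 0.8537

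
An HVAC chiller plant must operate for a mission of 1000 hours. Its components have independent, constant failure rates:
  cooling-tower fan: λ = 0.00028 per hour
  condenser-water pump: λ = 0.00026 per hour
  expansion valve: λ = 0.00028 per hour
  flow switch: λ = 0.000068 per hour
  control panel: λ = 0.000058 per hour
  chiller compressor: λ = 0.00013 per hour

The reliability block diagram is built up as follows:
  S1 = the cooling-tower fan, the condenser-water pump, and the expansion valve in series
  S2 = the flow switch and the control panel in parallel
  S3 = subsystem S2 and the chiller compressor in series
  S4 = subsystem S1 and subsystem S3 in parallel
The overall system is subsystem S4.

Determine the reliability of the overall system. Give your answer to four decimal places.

R(cooling-tower fan) = exp(−0.00028 × 1000) = 0.755784
R(condenser-water pump) = exp(−0.00026 × 1000) = 0.771052
R(expansion valve) = exp(−0.00028 × 1000) = 0.755784
R(flow switch) = exp(−0.000068 × 1000) = 0.934260
R(control panel) = exp(−0.000058 × 1000) = 0.943650
R(chiller compressor) = exp(−0.00013 × 1000) = 0.878095
Series (cooling-tower fan, condenser-water pump, and expansion valve): 0.755784 × 0.771052 × 0.755784 = 0.440432
Parallel (flow switch and control panel): 1 − (1 − 0.934260)(1 − 0.943650) = 0.996296
Series ([0.996296] and chiller compressor): 0.996296 × 0.878095 = 0.874843
Parallel ([0.440432] and [0.874843]): 1 − (1 − 0.440432)(1 − 0.874843) = 0.9300

0.9300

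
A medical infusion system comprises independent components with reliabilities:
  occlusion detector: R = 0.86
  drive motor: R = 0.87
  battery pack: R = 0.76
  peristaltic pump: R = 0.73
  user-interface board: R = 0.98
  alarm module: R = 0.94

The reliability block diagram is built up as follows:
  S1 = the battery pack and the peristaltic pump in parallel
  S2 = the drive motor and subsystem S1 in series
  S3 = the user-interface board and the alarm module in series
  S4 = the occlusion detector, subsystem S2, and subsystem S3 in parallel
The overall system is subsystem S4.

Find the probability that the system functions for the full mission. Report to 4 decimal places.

0.9979

Parallel (battery pack and peristaltic pump): 1 − (1 − 0.760000)(1 − 0.730000) = 0.935200
Series (drive motor and [0.935200]): 0.870000 × 0.935200 = 0.813624
Series (user-interface board and alarm module): 0.980000 × 0.940000 = 0.921200
Parallel (occlusion detector, [0.813624], and [0.921200]): 1 − (1 − 0.860000)(1 − 0.813624)(1 − 0.921200) = 0.9979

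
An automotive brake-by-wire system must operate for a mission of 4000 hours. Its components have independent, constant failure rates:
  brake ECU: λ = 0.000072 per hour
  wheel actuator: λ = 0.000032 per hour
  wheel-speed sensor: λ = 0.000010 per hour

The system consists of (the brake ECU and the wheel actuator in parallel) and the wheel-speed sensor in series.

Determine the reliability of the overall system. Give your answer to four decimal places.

R(brake ECU) = exp(−0.000072 × 4000) = 0.749762
R(wheel actuator) = exp(−0.000032 × 4000) = 0.879853
R(wheel-speed sensor) = exp(−0.000010 × 4000) = 0.960789
Parallel (brake ECU and wheel actuator): 1 − (1 − 0.749762)(1 − 0.879853) = 0.969935
Series ([0.969935] and wheel-speed sensor): 0.969935 × 0.960789 = 0.9319

0.9319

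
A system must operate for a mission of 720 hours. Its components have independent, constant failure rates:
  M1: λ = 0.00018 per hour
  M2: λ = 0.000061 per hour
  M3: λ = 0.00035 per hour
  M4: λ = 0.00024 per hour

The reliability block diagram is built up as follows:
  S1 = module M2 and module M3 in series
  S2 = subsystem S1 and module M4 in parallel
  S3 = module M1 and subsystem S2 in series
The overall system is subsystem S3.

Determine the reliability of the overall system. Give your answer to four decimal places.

R(M1) = exp(−0.00018 × 720) = 0.878447
R(M2) = exp(−0.000061 × 720) = 0.957031
R(M3) = exp(−0.00035 × 720) = 0.777245
R(M4) = exp(−0.00024 × 720) = 0.841306
Series (M2 and M3): 0.957031 × 0.777245 = 0.743848
Parallel ([0.743848] and M4): 1 − (1 − 0.743848)(1 − 0.841306) = 0.959350
Series (M1 and [0.959350]): 0.878447 × 0.959350 = 0.8427

0.8427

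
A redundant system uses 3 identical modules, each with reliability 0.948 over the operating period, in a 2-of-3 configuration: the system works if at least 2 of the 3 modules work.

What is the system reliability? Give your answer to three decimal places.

0.992

R = Σ_{i=2}^{3} C(3,i) p^i (1−p)^{3−i} with p = 0.948
C(3,2)·0.948^2·0.052^1 = 0.14020
C(3,3)·0.948^3·0.052^0 = 0.85197
Sum = 0.992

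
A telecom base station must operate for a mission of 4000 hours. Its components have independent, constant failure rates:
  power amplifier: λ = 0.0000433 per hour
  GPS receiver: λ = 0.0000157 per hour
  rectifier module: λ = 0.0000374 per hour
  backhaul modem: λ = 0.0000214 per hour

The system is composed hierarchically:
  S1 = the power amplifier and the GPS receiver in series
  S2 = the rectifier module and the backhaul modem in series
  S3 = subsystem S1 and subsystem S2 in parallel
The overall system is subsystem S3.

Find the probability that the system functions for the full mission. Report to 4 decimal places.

R(power amplifier) = exp(−0.0000433 × 4000) = 0.840969
R(GPS receiver) = exp(−0.0000157 × 4000) = 0.939131
R(rectifier module) = exp(−0.0000374 × 4000) = 0.861052
R(backhaul modem) = exp(−0.0000214 × 4000) = 0.917961
Series (power amplifier and GPS receiver): 0.840969 × 0.939131 = 0.789780
Series (rectifier module and backhaul modem): 0.861052 × 0.917961 = 0.790412
Parallel ([0.789780] and [0.790412]): 1 − (1 − 0.789780)(1 − 0.790412) = 0.9559

0.9559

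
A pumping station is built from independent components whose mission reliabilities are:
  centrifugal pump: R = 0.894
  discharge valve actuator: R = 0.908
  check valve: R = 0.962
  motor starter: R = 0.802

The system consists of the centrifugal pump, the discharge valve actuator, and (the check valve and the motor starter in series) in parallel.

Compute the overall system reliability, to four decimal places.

0.9978

Series (check valve and motor starter): 0.962000 × 0.802000 = 0.771524
Parallel (centrifugal pump, discharge valve actuator, and [0.771524]): 1 − (1 − 0.894000)(1 − 0.908000)(1 − 0.771524) = 0.9978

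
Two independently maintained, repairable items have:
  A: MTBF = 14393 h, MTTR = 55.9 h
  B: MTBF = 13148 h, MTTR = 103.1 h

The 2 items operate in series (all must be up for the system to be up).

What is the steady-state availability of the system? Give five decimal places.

0.98838

A(A) = MTBF/(MTBF+MTTR) = 14393/(14393+55.9) = 0.996131
A(B) = MTBF/(MTBF+MTTR) = 13148/(13148+103.1) = 0.992220
Series availability: 0.996131 × 0.992220 = 0.98838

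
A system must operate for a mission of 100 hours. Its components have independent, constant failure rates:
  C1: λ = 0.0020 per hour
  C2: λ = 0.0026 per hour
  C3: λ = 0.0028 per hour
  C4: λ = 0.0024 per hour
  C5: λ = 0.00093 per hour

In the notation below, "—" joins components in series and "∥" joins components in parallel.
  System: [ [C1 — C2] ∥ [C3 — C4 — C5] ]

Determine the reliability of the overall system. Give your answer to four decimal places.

0.8310

R(C1) = exp(−0.0020 × 100) = 0.818731
R(C2) = exp(−0.0026 × 100) = 0.771052
R(C3) = exp(−0.0028 × 100) = 0.755784
R(C4) = exp(−0.0024 × 100) = 0.786628
R(C5) = exp(−0.00093 × 100) = 0.911194
Series (C1 and C2): 0.818731 × 0.771052 = 0.631284
Series (C3, C4, and C5): 0.755784 × 0.786628 × 0.911194 = 0.541724
Parallel ([0.631284] and [0.541724]): 1 − (1 − 0.631284)(1 − 0.541724) = 0.8310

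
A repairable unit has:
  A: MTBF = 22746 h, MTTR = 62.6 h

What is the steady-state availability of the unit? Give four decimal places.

0.9973

A(A) = MTBF/(MTBF+MTTR) = 22746/(22746+62.6) = 0.9973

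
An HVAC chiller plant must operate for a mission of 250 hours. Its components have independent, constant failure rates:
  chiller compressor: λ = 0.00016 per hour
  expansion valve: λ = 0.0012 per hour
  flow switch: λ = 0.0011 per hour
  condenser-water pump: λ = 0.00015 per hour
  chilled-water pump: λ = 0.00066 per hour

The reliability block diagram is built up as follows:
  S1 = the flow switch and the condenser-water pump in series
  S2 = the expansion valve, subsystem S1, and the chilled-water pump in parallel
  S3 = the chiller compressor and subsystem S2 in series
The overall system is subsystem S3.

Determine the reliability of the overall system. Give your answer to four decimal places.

0.9506

R(chiller compressor) = exp(−0.00016 × 250) = 0.960789
R(expansion valve) = exp(−0.0012 × 250) = 0.740818
R(flow switch) = exp(−0.0011 × 250) = 0.759572
R(condenser-water pump) = exp(−0.00015 × 250) = 0.963194
R(chilled-water pump) = exp(−0.00066 × 250) = 0.847894
Series (flow switch and condenser-water pump): 0.759572 × 0.963194 = 0.731615
Parallel (expansion valve, [0.731615], and chilled-water pump): 1 − (1 − 0.740818)(1 − 0.731615)(1 − 0.847894) = 0.989419
Series (chiller compressor and [0.989419]): 0.960789 × 0.989419 = 0.9506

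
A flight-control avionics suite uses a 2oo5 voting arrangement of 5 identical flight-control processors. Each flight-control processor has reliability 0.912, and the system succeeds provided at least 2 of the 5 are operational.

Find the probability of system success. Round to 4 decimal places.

R = Σ_{i=2}^{5} C(5,i) p^i (1−p)^{5−i} with p = 0.912
C(5,2)·0.912^2·0.088^3 = 0.005668
C(5,3)·0.912^3·0.088^2 = 0.058742
C(5,4)·0.912^4·0.088^1 = 0.304391
C(5,5)·0.912^5·0.088^0 = 0.630920
Sum = 0.9997

0.9997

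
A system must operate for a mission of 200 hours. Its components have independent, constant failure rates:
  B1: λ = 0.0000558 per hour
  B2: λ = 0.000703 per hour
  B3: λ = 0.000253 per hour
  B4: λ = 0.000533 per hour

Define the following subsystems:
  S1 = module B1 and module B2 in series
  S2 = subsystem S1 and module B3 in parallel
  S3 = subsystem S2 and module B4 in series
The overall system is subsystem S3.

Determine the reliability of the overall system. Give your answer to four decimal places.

0.8926

R(B1) = exp(−0.0000558 × 200) = 0.988902
R(B2) = exp(−0.000703 × 200) = 0.868837
R(B3) = exp(−0.000253 × 200) = 0.950659
R(B4) = exp(−0.000533 × 200) = 0.898885
Series (B1 and B2): 0.988902 × 0.868837 = 0.859195
Parallel ([0.859195] and B3): 1 − (1 − 0.859195)(1 − 0.950659) = 0.993053
Series ([0.993053] and B4): 0.993053 × 0.898885 = 0.8926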